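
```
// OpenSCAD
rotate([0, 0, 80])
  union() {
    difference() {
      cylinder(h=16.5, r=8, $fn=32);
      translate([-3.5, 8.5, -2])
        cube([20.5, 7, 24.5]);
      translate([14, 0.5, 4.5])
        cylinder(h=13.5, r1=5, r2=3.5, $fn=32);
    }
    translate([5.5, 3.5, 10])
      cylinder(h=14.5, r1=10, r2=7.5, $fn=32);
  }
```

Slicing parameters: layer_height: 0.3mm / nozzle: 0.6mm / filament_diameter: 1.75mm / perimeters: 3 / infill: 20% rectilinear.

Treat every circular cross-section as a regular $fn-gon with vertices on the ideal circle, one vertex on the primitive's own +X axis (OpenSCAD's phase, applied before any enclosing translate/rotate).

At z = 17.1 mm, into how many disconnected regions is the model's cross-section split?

At z = 17.1 mm: the cylinder is absent (z outside [0, 16.5]); the cube at (-3.5, 8.5) (footprint 20.5×7) is included at this height; the cone at (14, 0.5) contributes a regular 32-gon of circumradius 3.600 (interpolated between r1=5 and r2=3.5 at t=0.933); Taking the first minus the rest: the first operand is absent here, so nothing remains; the cone at (5.5, 3.5) (r1=10→r2=7.5) has section circumradius 8.776 here — a regular 32-gon; Combining (union): only the cone at (5.5, 3.5) is present, so the union is just that shape — 1 connected region; (rotated 80° about Z; rotation is an isometry so areas/perimeters/island counts are preserved). The result has 1 disconnected region.

1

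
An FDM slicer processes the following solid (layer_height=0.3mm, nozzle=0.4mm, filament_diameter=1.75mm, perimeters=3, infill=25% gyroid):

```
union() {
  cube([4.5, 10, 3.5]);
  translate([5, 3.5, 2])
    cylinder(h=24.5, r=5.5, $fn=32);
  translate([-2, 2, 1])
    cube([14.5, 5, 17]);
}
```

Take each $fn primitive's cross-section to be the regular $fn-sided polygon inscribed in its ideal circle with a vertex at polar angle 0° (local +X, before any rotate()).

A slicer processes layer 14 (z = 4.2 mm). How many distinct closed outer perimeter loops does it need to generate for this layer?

1

At z = 4.2 mm: the cube does not reach this height (z outside [0, 3.5]); the cylinder at (5, 3.5): section is a regular 32-gon, circumradius r=5.5; the cube at (-2, 2) (footprint 14.5×5) is included at this height; Taking the union: the regions partially overlap (shared area 51.82 mm²), so overlapping operands fuse into one piece — 1 connected region. The result has 1 disconnected region.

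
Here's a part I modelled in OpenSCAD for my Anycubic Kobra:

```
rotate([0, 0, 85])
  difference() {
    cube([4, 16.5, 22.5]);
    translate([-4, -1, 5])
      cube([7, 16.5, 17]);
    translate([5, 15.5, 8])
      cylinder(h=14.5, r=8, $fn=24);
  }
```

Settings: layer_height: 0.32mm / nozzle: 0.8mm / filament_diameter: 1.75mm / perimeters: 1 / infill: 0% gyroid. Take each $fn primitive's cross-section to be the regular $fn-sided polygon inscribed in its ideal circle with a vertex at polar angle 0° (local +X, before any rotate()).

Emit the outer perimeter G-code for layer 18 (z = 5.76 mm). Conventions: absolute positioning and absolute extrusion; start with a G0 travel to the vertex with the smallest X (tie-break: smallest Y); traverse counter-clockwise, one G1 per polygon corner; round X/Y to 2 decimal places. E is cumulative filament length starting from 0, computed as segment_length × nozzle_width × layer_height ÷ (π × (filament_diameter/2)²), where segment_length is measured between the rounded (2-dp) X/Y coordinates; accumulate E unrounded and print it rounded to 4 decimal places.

At z = 5.76 mm: the 4×16.5 cube contributes its full rectangle; the cube at (-4, -1) is present — its section is the full 7×16.5 rectangle; the cylinder at (5, 15.5) is not intersected at this z (z outside [8, 22.5]); Taking the first minus the rest: starting from the 4×16.5 cube, the 7×16.5 cube at (-4, -1) partially overlaps it — only the 46.50 mm² overlap (of its 115.50 mm²) is removed, clipping the outline — 1 connected region; (whole slice rotated 85° about Z — lengths, areas and connectivity unchanged). The outline is a single polygon with 6 vertices. Extrusion per mm of travel: 0.8 × 0.32 / (π × 0.875²) = 0.106432. Accumulating E over each segment gives final E = 4.3634.

G0 X-16.44 Y1.44 Z5.76
G1 X-15.44 Y1.35 E0.1069
G1 X-15.18 Y4.34 E0.4263
G1 X0.26 Y2.99 E2.0759
G1 X0.35 Y3.98 E2.1817
G1 X-16.09 Y5.42 E3.9381
G1 X-16.44 Y1.44 E4.3634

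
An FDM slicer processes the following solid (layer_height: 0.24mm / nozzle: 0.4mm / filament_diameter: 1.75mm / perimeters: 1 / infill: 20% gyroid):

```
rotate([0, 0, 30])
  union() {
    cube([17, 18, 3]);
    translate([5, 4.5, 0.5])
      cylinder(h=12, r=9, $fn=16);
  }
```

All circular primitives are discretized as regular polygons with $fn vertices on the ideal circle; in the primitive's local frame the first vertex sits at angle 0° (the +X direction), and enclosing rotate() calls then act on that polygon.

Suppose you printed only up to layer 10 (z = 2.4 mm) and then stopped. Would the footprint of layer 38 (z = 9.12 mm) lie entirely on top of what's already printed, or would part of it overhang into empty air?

entirely on top

Compare the two slices. At z = 2.4: the cube (footprint 17×18) is included at this height (area 306.00 mm²); the cylinder at (5, 4.5): section is a regular 16-gon, circumradius r=9 (area = (16/2)·9.000²·sin(360°/16) = 247.98 mm²); Taking the union: the regions partially overlap — summed areas 553.98 mm² minus the doubly-counted overlap 164.66 mm² gives 389.31 mm² — area = 389.31 mm²; (whole slice rotated 30° about Z — lengths, areas and connectivity unchanged). At z = 9.12: the cube is absent (z outside [0, 3]); the r=9 cylinder at (5, 4.5) gives a regular 16-gon of circumradius 9 (constant along its height) (area = (16/2)·9.000²·sin(360°/16) = 247.98 mm²); Merging all regions: only the r=9 cylinder at (5, 4.5) is present, so the union is just that shape — area = 247.98 mm²; (whole slice rotated 30° about Z — lengths, areas and connectivity unchanged). Checking containment: the cross-section at z = 9.12 is a subset of the cross-section at z = 2.4.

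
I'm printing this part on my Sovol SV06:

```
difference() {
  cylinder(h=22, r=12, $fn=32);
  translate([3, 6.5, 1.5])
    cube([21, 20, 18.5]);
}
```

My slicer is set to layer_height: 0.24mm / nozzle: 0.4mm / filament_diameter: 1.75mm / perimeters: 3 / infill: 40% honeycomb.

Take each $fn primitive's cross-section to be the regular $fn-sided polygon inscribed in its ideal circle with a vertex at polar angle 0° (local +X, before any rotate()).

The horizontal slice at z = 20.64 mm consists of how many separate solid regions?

1

At z = 20.64 mm: the r=12 cylinder gives a regular 32-gon of circumradius 12 (constant along its height); the cube at (3, 6.5) is not intersected at this z (z outside [1.5, 20]); Taking the first minus the rest: none of the subtracted shapes is present at this height, so the r=12 cylinder is unchanged — 1 connected region. The result has 1 disconnected region.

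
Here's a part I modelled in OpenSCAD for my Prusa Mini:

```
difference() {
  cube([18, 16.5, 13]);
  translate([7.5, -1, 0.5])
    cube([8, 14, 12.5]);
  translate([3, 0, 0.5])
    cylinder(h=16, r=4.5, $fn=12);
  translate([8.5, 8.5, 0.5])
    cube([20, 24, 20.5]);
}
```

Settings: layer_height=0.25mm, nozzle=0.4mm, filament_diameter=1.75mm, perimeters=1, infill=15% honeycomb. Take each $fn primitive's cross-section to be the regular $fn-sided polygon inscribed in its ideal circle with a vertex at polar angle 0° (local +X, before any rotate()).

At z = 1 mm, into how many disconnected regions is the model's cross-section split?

2

At z = 1 mm: the 18×16.5 cube contributes its full rectangle; the cube at (7.5, -1) (footprint 8×14) is included at this height; the cylinder at (3, 0): section is a regular 12-gon, circumradius r=4.5; the cube at (8.5, 8.5) (footprint 20×24) is included at this height; Subtracting the remaining from the first: starting from the 18×16.5 cube, the 8×14 cube at (7.5, -1) partially overlaps it — only the 104.00 mm² overlap (of its 112.00 mm²) is removed, clipping the outline; the r=4.5 cylinder at (3, 0) partially overlaps it — only the 27.28 mm² overlap (of its 60.75 mm²) is removed, clipping the outline; the 20×24 cube at (8.5, 8.5) partially overlaps it — only the 44.50 mm² overlap (of its 480.00 mm²) is removed, clipping the outline — 2 connected regions. The result has 2 disconnected regions.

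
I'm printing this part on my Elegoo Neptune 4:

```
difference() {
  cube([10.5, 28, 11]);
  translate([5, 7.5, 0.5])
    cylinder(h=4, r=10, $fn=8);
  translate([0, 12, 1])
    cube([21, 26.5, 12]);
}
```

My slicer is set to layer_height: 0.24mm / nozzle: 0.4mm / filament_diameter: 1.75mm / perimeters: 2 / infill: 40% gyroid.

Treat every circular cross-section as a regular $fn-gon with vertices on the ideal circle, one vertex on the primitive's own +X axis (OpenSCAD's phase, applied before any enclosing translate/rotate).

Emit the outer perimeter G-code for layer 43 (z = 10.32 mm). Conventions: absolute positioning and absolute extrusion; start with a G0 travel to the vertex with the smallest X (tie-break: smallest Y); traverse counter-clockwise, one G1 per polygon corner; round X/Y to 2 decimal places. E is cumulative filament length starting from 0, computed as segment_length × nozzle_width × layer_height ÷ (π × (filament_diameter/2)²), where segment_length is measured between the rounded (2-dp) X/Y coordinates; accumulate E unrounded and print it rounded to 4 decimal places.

At z = 10.32 mm: the cube (footprint 10.5×28) is included at this height; the cylinder at (5, 7.5) is absent (z outside [0.5, 4.5]); the cube at (0, 12) (footprint 21×26.5) is included at this height; Subtracting the remaining from the first: starting from the 10.5×28 cube, the 21×26.5 cube at (0, 12) partially overlaps it — only the 168.00 mm² overlap (of its 556.50 mm²) is removed, clipping the outline — 1 connected region. The outline is a single polygon with 4 vertices. Extrusion per mm of travel: 0.4 × 0.24 / (π × 0.875²) = 0.039912. Accumulating E over each segment gives final E = 1.7960.

G0 X0.00 Y0.00 Z10.32
G1 X10.50 Y0.00 E0.4191
G1 X10.50 Y12.00 E0.8980
G1 X0.00 Y12.00 E1.3171
G1 X0.00 Y0.00 E1.7960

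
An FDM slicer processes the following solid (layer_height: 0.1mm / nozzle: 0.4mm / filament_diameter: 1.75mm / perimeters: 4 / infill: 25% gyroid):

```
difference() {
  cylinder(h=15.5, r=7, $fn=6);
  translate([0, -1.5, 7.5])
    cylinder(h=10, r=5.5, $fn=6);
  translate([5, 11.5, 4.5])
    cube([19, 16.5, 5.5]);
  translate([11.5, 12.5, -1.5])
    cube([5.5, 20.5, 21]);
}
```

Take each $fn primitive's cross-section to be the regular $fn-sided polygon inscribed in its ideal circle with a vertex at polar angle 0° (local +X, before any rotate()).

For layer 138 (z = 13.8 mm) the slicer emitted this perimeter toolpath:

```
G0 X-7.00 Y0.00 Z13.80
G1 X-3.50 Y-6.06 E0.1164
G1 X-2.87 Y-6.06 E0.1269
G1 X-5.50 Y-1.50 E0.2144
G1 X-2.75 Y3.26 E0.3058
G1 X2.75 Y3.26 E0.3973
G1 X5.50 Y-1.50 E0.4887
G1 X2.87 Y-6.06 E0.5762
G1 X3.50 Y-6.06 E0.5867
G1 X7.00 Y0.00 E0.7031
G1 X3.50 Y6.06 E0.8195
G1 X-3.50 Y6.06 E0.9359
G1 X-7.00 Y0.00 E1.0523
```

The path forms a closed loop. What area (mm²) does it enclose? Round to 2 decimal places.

49.82 mm²

Apply the shoelace formula to the sequence of (X, Y) vertices; enclosed area = 49.82 mm².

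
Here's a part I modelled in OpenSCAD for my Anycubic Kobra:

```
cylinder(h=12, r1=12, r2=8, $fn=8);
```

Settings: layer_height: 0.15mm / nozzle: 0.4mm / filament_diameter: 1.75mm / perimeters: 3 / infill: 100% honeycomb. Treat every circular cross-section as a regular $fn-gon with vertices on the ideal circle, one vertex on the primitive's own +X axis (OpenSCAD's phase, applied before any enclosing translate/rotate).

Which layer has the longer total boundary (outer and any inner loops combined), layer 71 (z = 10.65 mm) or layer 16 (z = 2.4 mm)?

Layer 71 (z = 10.65): the cone contributes a regular 8-gon of circumradius 8.450 (interpolated between r1=12 and r2=8 at t=0.888) (perimeter = 2·8·8.450·sin(180°/8) = 51.74 mm). So its perimeter = 51.74 mm. Layer 16 (z = 2.4): the cone (r1=12→r2=8) has section circumradius 11.200 here — a regular 8-gon (perimeter = 2·8·11.200·sin(180°/8) = 68.58 mm). So its perimeter = 68.58 mm. Layer 16 is larger (68.58 vs 51.74 mm).

layer 16 (z = 2.4 mm)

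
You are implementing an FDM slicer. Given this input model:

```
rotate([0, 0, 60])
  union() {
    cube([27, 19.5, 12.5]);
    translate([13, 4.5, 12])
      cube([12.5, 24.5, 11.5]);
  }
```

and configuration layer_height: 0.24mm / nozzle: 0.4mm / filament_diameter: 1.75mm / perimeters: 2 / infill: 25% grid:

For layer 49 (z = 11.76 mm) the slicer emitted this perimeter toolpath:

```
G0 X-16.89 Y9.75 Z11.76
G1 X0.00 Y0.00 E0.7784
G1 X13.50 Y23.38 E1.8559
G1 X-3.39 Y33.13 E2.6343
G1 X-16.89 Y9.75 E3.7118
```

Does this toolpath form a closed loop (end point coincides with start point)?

Start point (G0): (-16.89, 9.75). End point (last G1): the path returns to the start — closed.

yes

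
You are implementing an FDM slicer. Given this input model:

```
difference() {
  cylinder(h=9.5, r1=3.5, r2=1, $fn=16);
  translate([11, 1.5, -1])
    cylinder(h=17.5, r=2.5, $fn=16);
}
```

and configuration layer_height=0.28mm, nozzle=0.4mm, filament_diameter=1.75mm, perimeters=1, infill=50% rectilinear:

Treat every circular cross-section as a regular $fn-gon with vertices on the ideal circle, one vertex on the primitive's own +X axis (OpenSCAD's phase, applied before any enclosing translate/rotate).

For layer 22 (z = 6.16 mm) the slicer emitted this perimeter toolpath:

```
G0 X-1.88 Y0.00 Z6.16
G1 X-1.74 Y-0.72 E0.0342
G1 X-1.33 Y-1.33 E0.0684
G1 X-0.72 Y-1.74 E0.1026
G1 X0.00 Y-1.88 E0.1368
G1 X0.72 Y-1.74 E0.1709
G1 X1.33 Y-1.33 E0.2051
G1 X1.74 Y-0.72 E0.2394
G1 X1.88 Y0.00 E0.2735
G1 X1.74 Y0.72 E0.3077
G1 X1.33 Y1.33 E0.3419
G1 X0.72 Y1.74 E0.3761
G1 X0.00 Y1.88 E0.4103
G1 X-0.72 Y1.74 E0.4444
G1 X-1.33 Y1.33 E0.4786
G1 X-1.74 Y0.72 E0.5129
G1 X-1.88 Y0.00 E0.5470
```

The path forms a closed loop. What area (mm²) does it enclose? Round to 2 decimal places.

Apply the shoelace formula to the sequence of (X, Y) vertices; enclosed area = 10.84 mm².

10.84 mm²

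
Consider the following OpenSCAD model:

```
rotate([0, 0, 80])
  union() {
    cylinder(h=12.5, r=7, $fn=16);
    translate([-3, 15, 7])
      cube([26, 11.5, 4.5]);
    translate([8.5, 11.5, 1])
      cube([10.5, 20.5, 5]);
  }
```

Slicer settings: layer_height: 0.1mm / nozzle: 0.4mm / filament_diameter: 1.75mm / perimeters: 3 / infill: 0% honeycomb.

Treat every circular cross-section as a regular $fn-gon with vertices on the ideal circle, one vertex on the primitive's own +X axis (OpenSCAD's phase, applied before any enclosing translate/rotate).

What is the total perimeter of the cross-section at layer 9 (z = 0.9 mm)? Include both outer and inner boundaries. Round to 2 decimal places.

At z = 0.9 mm: the r=7 cylinder contributes a regular 16-gon of circumradius 7 (perimeter = 2·16·7.000·sin(180°/16) = 43.70 mm); the cube at (-3, 15) is absent (z outside [7, 11.5]); the cube at (8.5, 11.5) is absent (z outside [1, 6]); Merging all regions: only the r=7 cylinder is present, so the union is just that shape — boundary = 43.70 mm; (rotated 80° about Z; rotation is an isometry so areas/perimeters/island counts are preserved). Overall, the cross-section is a single solid region. Total boundary length (outer) = 43.70 mm.

43.70 mm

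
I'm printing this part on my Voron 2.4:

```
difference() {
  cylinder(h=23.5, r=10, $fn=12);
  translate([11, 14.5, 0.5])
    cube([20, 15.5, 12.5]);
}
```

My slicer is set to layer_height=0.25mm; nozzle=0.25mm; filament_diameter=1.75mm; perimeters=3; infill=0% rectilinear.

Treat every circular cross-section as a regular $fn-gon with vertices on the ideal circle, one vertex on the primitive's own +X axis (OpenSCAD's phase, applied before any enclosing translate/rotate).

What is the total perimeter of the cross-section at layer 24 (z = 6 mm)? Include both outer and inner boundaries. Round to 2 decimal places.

62.12 mm

At z = 6 mm: the cylinder: section is a regular 12-gon, circumradius r=10 (perimeter = 2·12·10.000·sin(180°/12) = 62.12 mm); the cube at (11, 14.5) (footprint 20×15.5) is included at this height (perimeter 71.00 mm); After the difference (first − rest): starting from the r=10 cylinder, the 20×15.5 cube at (11, 14.5) misses the remaining region (no effect) — boundary = 62.12 mm. Overall, the cross-section is a single solid region. Total boundary length (outer) = 62.12 mm.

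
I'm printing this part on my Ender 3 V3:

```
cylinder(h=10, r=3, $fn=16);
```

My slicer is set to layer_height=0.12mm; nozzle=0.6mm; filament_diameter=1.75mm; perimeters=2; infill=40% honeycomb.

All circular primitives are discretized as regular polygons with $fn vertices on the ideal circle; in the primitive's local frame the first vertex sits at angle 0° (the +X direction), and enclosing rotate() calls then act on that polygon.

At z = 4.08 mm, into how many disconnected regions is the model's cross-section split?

At z = 4.08 mm: the cylinder: section is a regular 16-gon, circumradius r=3. The result has 1 disconnected region.

1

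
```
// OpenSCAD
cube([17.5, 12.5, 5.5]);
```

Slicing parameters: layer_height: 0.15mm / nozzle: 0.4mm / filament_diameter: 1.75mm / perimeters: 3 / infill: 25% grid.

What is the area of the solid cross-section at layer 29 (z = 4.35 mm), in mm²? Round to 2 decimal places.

At z = 4.35 mm: the 17.5×12.5 cube contributes its full rectangle (area 218.75 mm²). Overall, the cross-section is a single solid region. Net area = 218.75 mm².

218.75 mm²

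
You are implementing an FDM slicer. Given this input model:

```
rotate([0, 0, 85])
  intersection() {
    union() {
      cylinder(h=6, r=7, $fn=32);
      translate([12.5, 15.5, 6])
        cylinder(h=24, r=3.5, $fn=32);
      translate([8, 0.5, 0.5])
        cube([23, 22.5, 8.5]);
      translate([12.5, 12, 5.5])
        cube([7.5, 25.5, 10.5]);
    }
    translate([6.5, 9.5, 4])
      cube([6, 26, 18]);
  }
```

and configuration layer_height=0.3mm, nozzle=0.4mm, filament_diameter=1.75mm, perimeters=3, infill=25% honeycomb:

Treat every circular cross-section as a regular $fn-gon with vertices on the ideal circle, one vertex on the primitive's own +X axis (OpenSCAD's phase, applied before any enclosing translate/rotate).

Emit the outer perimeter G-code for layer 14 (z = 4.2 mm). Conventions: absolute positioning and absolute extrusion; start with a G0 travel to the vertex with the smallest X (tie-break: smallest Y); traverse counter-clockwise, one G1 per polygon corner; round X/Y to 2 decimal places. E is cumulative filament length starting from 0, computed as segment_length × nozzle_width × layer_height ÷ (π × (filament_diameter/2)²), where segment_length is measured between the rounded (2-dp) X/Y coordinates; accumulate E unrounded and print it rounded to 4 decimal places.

G0 X-22.22 Y9.97 Z4.20
G1 X-8.77 Y8.80 E0.6736
G1 X-8.37 Y13.28 E0.8980
G1 X-21.82 Y14.46 E1.5716
G1 X-22.22 Y9.97 E1.7964

At z = 4.2 mm: the r=7 cylinder contributes a regular 32-gon of circumradius 7; the cylinder at (12.5, 15.5) is absent (z outside [6, 30]); the cube at (8, 0.5) is present — its section is the full 23×22.5 rectangle; the cube at (12.5, 12) is absent (z outside [5.5, 16]); Taking the union: the 2 present regions are separate (no shared area or edge), so areas and boundary lengths simply add and each stays a separate island — 2 connected regions; the cube at (6.5, 9.5) is present — its section is the full 6×26 rectangle; Keeping only the common overlap: the 6×26 cube at (6.5, 9.5) partially overlaps the result so far; clipping to the common part keeps 60.75 mm² — 1 connected region; (whole slice rotated 85° about Z — lengths, areas and connectivity unchanged). The outline is a single polygon with 4 vertices. Extrusion per mm of travel: 0.4 × 0.3 / (π × 0.875²) = 0.049890. Accumulating E over each segment gives final E = 1.7964.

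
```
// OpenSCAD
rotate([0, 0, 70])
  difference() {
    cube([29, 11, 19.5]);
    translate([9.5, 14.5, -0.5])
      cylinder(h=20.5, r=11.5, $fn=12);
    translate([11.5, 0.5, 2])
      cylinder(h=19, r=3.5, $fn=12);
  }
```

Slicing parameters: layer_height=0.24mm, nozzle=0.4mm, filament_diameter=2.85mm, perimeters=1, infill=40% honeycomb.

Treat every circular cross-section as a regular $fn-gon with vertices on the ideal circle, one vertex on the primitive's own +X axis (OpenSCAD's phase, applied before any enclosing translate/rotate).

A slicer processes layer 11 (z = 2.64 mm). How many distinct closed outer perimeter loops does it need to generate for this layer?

At z = 2.64 mm: the cube (footprint 29×11) is included at this height; the cylinder at (9.5, 14.5): section is a regular 12-gon, circumradius r=11.5; the r=3.5 cylinder at (11.5, 0.5) gives a regular 12-gon of circumradius 3.5 (constant along its height); Subtracting the remaining from the first: starting from the 29×11 cube, the r=11.5 cylinder at (9.5, 14.5) partially overlaps it — only the 119.34 mm² overlap (of its 396.75 mm²) is removed, clipping the outline; the r=3.5 cylinder at (11.5, 0.5) partially overlaps it — only the 20.67 mm² overlap (of its 36.75 mm²) is removed, clipping the outline — 2 connected regions; (rotated 70° about Z; rotation is an isometry so areas/perimeters/island counts are preserved). The result has 2 disconnected regions.

2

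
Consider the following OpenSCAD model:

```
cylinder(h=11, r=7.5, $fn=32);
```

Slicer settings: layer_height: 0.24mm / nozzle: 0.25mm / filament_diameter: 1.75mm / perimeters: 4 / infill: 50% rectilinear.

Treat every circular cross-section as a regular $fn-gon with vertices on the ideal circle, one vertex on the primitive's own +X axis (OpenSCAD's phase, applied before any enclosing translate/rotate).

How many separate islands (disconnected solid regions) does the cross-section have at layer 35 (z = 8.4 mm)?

1

At z = 8.4 mm: the r=7.5 cylinder gives a regular 32-gon of circumradius 7.5 (constant along its height). Overall, the cross-section is a single solid region. Island count = 1.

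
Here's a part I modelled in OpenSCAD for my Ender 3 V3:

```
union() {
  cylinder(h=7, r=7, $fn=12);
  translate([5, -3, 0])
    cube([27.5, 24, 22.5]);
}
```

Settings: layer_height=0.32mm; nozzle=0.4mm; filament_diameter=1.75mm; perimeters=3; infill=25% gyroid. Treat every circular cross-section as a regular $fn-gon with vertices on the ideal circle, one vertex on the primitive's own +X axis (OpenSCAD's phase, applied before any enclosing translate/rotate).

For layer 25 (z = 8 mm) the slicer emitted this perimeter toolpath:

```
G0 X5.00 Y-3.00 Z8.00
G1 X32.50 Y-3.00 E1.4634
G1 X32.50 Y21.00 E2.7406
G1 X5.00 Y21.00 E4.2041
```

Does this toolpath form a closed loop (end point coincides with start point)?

no

Start point (G0): (5.00, -3.00). End point (last G1): the path does not return to the start — open.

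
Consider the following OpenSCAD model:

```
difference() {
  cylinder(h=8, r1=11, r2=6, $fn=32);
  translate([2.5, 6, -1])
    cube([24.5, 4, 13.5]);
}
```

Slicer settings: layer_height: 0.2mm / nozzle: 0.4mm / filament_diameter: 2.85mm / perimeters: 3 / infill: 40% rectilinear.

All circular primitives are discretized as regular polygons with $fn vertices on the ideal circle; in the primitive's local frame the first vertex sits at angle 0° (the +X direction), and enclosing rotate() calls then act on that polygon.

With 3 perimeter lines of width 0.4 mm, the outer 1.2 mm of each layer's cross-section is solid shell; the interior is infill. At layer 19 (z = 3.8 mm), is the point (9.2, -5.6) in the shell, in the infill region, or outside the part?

At z = 3.8 mm: the cone contributes a regular 32-gon of circumradius 8.625 (interpolated between r1=11 and r2=6 at t=0.475); the 24.5×4 cube at (2.5, 6) contributes its full rectangle; After the difference (first − rest): starting from the cone, the 24.5×4 cube at (2.5, 6) partially overlaps it — only the 4.85 mm² overlap (of its 98.00 mm²) is removed, clipping the outline — 1 connected region. Overall, the cross-section is a single solid region. The nearest boundary edge runs (7.97, -3.30)→(7.17, -4.79); distance from the point to it = 2.17 mm. The point is not inside any of the regions above, so it lies outside the cross-section (2.17 mm from the nearest boundary).

outside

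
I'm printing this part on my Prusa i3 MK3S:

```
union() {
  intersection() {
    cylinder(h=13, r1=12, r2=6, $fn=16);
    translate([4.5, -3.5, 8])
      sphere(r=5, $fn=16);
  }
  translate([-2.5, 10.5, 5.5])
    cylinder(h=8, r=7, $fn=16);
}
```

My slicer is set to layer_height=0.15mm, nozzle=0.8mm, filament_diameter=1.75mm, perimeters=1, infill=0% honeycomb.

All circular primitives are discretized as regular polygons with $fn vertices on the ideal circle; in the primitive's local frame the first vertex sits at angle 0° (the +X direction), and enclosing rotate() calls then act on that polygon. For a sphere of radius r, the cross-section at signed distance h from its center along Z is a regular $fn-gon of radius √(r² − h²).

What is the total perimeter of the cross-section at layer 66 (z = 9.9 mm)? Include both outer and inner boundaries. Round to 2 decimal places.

68.16 mm

At z = 9.9 mm: the cone: at t=0.762 of its height the radius interpolates to r₁+(r₂−r₁)t = 7.431, giving a regular 16-gon of that circumradius (perimeter = 2·16·7.431·sin(180°/16) = 46.39 mm); the r=5 sphere at (4.5, -3.5) slices to a regular 16-gon of circumradius 4.625 (√(r²−h²) with h=1.9 from center) (perimeter = 2·16·4.625·sin(180°/16) = 28.87 mm); Keeping only the common overlap: the r=5 sphere at (4.5, -3.5) partially overlaps the cone; clipping to the common part keeps 43.06 mm² — boundary = 24.46 mm; the cylinder at (-2.5, 10.5): section is a regular 16-gon, circumradius r=7 (perimeter = 2·16·7.000·sin(180°/16) = 43.70 mm); Taking the union: the 2 present regions are separate (no shared area or edge), so areas and boundary lengths simply add and each stays a separate island — boundary = 68.16 mm. Overall, the cross-section has 2 separate islands. Total boundary length (outer) = 68.16 mm.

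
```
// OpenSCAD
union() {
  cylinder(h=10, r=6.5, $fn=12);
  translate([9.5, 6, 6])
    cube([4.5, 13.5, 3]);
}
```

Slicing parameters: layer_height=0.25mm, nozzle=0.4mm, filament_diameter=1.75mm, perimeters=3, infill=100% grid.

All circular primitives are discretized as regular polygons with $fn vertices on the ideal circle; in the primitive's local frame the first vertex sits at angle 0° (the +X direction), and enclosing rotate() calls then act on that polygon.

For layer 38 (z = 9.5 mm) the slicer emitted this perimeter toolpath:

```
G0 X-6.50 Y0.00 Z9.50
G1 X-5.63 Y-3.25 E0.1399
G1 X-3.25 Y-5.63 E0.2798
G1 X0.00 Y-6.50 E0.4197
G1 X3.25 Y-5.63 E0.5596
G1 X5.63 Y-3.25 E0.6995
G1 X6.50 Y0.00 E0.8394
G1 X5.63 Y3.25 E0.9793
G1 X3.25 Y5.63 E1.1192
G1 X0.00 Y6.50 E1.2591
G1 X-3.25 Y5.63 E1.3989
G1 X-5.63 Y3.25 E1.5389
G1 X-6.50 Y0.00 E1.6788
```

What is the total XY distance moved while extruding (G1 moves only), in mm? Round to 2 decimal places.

40.38 mm

Sum the Euclidean lengths of each G1 segment: total = 40.38 mm.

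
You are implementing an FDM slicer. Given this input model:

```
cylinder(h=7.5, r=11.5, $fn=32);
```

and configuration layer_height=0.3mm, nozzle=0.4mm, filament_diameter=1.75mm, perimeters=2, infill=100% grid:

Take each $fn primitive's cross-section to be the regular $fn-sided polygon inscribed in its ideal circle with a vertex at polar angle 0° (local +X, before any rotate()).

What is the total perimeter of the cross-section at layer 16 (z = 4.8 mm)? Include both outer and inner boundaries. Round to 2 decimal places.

72.14 mm

At z = 4.8 mm: the r=11.5 cylinder gives a regular 32-gon of circumradius 11.5 (constant along its height) (perimeter = 2·32·11.500·sin(180°/32) = 72.14 mm). Overall, the cross-section is a single solid region. Total boundary length (outer) = 72.14 mm.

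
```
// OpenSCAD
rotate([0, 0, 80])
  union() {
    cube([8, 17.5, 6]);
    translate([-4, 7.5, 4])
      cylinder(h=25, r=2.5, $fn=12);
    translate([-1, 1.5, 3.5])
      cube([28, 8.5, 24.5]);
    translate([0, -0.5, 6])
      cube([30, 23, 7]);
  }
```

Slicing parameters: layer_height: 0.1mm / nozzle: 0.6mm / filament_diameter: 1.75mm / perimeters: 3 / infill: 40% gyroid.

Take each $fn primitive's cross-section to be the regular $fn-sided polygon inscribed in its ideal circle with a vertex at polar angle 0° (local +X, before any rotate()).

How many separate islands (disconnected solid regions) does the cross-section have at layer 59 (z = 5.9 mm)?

2

At z = 5.9 mm: the cube is present — its section is the full 8×17.5 rectangle; the cylinder at (-4, 7.5): section is a regular 12-gon, circumradius r=2.5; the cube at (-1, 1.5) (footprint 28×8.5) is included at this height; the cube at (0, -0.5) does not reach this height (z outside [6, 13]); Merging all regions: the regions partially overlap (shared area 68.00 mm²), so overlapping operands fuse into one piece — 2 connected regions; (rotated 80° about Z; rotation is an isometry so areas/perimeters/island counts are preserved). Overall, the cross-section has 2 separate islands. Island count = 2.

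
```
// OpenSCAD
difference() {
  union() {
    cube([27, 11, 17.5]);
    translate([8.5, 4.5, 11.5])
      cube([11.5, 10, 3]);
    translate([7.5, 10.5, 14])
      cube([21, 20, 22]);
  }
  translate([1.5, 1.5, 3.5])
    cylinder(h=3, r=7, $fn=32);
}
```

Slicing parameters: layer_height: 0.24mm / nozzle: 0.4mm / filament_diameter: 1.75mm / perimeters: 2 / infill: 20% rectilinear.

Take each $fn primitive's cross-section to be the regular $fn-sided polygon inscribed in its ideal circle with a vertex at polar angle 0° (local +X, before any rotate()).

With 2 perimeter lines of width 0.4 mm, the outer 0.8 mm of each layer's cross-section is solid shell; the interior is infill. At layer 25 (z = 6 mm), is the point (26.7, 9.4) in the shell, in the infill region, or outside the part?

shell

At z = 6 mm: the 27×11 cube contributes its full rectangle; the cube at (8.5, 4.5) does not reach this height (z outside [11.5, 14.5]); the cube at (7.5, 10.5) does not reach this height (z outside [14, 36]); Combining (union): only the 27×11 cube is present, so the union is just that shape — 1 connected region; the r=7 cylinder at (1.5, 1.5) gives a regular 32-gon of circumradius 7 (constant along its height); After the difference (first − rest): starting from that combined region, the r=7 cylinder at (1.5, 1.5) partially overlaps it — only the 61.26 mm² overlap (of its 152.95 mm²) is removed, clipping the outline — 1 connected region. Overall, the cross-section is a single solid region. The nearest boundary edge runs (27.00, 11.00)→(27.00, 0.00); distance from the point to it = 0.30 mm. The point is inside the cross-section, 0.30 mm from the nearest boundary — within the 0.8 mm shell band (2 × 0.4).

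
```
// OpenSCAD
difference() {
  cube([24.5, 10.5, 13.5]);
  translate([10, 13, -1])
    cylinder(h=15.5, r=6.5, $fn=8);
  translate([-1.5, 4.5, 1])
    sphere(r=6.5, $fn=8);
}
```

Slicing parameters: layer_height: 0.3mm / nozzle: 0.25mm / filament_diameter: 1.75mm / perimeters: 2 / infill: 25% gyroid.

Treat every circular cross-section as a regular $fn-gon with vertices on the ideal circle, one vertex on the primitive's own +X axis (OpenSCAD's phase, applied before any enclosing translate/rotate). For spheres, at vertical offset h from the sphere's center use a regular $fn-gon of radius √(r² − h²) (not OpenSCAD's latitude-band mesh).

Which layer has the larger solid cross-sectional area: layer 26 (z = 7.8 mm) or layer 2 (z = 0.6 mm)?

layer 26 (z = 7.8 mm)

Layer 26 (z = 7.8): the cube is present — its section is the full 24.5×10.5 rectangle (area 257.25 mm²); the cylinder at (10, 13): section is a regular 8-gon, circumradius r=6.5 (area = (8/2)·6.500²·sin(360°/8) = 119.50 mm²); the sphere at (-1.5, 4.5) is not intersected at this z (|z−center|=6.800 > r=6.5); Subtracting the remaining from the first: starting from the 24.5×10.5 cube (257.25 mm²), the r=6.5 cylinder at (10, 13) partially overlaps it — only the 29.84 mm² overlap (of its 119.50 mm²) is removed, clipping the outline — area = 227.41 mm². So its area = 227.41 mm². Layer 2 (z = 0.6): the cube is present — its section is the full 24.5×10.5 rectangle (area 257.25 mm²); the r=6.5 cylinder at (10, 13) contributes a regular 8-gon of circumradius 6.5 (area = (8/2)·6.500²·sin(360°/8) = 119.50 mm²); the r=6.5 sphere at (-1.5, 4.5) slices to a regular 8-gon of circumradius 6.488 (√(r²−h²) with h=0.4 from center) (area = (8/2)·6.488²·sin(360°/8) = 119.05 mm²); Subtracting the remaining from the first: starting from the 24.5×10.5 cube (257.25 mm²), the r=6.5 cylinder at (10, 13) partially overlaps it — only the 29.84 mm² overlap (of its 119.50 mm²) is removed, clipping the outline; the r=6.5 sphere at (-1.5, 4.5) partially overlaps it — only the 38.75 mm² overlap (of its 119.05 mm²) is removed, clipping the outline — area = 188.66 mm². So its area = 188.66 mm². Layer 26 is larger (227.41 vs 188.66 mm²).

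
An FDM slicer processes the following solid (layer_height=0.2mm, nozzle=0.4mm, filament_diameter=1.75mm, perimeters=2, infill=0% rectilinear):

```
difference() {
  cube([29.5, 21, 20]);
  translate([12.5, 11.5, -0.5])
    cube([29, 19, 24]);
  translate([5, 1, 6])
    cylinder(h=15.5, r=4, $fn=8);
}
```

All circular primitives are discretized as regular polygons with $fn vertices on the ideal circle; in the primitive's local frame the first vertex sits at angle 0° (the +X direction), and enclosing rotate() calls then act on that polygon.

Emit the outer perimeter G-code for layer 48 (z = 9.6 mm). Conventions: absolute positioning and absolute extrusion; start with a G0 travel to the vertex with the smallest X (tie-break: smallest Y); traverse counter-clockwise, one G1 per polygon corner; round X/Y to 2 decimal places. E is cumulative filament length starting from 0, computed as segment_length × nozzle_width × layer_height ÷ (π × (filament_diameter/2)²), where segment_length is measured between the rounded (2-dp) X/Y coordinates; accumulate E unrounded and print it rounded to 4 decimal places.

At z = 9.6 mm: the cube (footprint 29.5×21) is included at this height; the cube at (12.5, 11.5) (footprint 29×19) is included at this height; the r=4 cylinder at (5, 1) gives a regular 8-gon of circumradius 4 (constant along its height); Subtracting the remaining from the first: starting from the 29.5×21 cube, the 29×19 cube at (12.5, 11.5) partially overlaps it — only the 161.50 mm² overlap (of its 551.00 mm²) is removed, clipping the outline; the r=4 cylinder at (5, 1) partially overlaps it — only the 30.21 mm² overlap (of its 45.25 mm²) is removed, clipping the outline — 1 connected region. The outline is a single polygon with 13 vertices. Extrusion per mm of travel: 0.4 × 0.2 / (π × 0.875²) = 0.033260. Accumulating E over each segment gives final E = 3.5998.

G0 X0.00 Y0.00 Z9.60
G1 X1.41 Y0.00 E0.0469
G1 X1.00 Y1.00 E0.0828
G1 X2.17 Y3.83 E0.1847
G1 X5.00 Y5.00 E0.2866
G1 X7.83 Y3.83 E0.3884
G1 X9.00 Y1.00 E0.4903
G1 X8.59 Y0.00 E0.5262
G1 X29.50 Y0.00 E1.2217
G1 X29.50 Y11.50 E1.6042
G1 X12.50 Y11.50 E2.1696
G1 X12.50 Y21.00 E2.4856
G1 X0.00 Y21.00 E2.9013
G1 X0.00 Y0.00 E3.5998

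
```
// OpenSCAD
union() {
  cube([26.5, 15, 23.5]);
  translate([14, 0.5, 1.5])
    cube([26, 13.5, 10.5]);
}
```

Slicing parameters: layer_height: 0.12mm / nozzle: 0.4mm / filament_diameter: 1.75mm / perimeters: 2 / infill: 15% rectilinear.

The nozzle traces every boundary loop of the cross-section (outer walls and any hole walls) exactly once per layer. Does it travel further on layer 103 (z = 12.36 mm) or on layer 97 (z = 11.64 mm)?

Layer 103 (z = 12.36): the cube (footprint 26.5×15) is included at this height (perimeter 83.00 mm); the cube at (14, 0.5) is absent (z outside [1.5, 12]); Combining (union): only the 26.5×15 cube is present, so the union is just that shape — boundary = 83.00 mm. So its perimeter = 83.00 mm. Layer 97 (z = 11.64): the 26.5×15 cube contributes its full rectangle (perimeter 83.00 mm); the cube at (14, 0.5) (footprint 26×13.5) is included at this height (perimeter 79.00 mm); Combining (union): the regions partially overlap (shared area 168.75 mm²), so the edge portions inside another operand are dropped and the merged outline is re-measured after clipping — boundary = 110.00 mm. So its perimeter = 110.00 mm. Layer 97 is larger (110.00 vs 83.00 mm).

layer 97 (z = 11.64 mm)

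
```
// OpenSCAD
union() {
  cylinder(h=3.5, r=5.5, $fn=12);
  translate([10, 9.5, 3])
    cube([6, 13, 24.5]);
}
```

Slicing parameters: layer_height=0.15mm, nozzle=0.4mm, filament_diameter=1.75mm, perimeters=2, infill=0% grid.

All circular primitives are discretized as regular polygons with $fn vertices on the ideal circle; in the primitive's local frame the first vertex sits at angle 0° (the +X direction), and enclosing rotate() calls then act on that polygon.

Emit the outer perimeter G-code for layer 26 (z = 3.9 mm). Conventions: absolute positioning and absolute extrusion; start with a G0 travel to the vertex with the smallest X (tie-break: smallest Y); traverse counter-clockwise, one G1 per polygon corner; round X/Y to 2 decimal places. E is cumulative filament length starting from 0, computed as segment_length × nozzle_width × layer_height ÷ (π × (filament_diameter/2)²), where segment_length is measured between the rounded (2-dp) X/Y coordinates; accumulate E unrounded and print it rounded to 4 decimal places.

At z = 3.9 mm: the cylinder is absent (z outside [0, 3.5]); the cube at (10, 9.5) is present — its section is the full 6×13 rectangle; Combining (union): only the 6×13 cube at (10, 9.5) is present, so the union is just that shape — 1 connected region. The outline is a single polygon with 4 vertices. Extrusion per mm of travel: 0.4 × 0.15 / (π × 0.875²) = 0.024945. Accumulating E over each segment gives final E = 0.9479.

G0 X10.00 Y9.50 Z3.90
G1 X16.00 Y9.50 E0.1497
G1 X16.00 Y22.50 E0.4740
G1 X10.00 Y22.50 E0.6236
G1 X10.00 Y9.50 E0.9479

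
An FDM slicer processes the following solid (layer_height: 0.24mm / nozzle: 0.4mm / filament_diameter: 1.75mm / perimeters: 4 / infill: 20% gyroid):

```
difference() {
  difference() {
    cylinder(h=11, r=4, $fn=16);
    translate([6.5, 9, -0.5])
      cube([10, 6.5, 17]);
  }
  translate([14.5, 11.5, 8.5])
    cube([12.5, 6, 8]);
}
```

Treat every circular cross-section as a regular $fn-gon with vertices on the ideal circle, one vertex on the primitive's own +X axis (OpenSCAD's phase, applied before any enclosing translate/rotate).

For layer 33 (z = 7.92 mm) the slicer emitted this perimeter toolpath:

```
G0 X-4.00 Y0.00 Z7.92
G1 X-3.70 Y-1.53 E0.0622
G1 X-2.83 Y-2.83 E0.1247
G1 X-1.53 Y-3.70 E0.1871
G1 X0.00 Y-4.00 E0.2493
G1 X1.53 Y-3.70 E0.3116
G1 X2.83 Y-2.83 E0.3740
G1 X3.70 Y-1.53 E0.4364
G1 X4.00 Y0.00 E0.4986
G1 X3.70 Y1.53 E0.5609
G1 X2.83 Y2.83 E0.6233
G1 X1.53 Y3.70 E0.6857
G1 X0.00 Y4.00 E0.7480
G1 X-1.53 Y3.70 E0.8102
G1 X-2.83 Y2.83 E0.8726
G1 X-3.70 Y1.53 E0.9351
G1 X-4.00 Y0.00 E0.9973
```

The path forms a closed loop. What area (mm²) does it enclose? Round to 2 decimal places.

49.04 mm²

Apply the shoelace formula to the sequence of (X, Y) vertices; enclosed area = 49.04 mm².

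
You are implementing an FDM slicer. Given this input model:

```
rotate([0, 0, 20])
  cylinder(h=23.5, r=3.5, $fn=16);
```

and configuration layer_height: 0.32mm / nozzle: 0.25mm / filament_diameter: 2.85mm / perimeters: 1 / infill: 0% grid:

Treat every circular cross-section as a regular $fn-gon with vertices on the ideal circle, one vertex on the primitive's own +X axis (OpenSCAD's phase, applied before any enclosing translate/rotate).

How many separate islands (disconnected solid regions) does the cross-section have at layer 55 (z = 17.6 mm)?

1

At z = 17.6 mm: the r=3.5 cylinder gives a regular 16-gon of circumradius 3.5 (constant along its height); (rotated 20° about Z; rotation is an isometry so areas/perimeters/island counts are preserved). Overall, the cross-section is a single solid region. Island count = 1.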